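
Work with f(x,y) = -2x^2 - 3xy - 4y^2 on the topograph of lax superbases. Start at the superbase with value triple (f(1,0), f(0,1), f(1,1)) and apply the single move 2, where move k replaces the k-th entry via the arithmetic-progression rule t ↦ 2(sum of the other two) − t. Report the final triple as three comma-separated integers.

start (-2,-4,-9) = (f(1,0),f(0,1),f(1,1))
replace slot 2: 2·((-2)+(-9)) − (-4) = -18 → (-2,-18,-9)

-2,-18,-9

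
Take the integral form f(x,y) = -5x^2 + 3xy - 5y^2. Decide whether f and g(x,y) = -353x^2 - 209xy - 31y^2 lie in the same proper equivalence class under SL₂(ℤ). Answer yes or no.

D₁ = -91, D₂ = -91
f is negative-definite; reduce −f:
−f: flip: (5,-3,5)→(5,3,5)
−f: reduced (well bottom): (5,3,5) with a≤c, −a<b≤a
flip sign back: reduced form of f is (-5,-3,-5)
g is negative-definite; reduce −g:
−g: flip: (353,209,31)→(31,-209,353)
−g: translate: b→-23 (≡-209 mod 62), so (31,-209,353)→(31,-23,5)
−g: flip: (31,-23,5)→(5,23,31)
−g: translate: b→3 (≡23 mod 10), so (5,23,31)→(5,3,5)
−g: reduced (well bottom): (5,3,5) with a≤c, −a<b≤a
flip sign back: reduced form of g is (-5,-3,-5)
reduced forms (-5, -3, -5) vs (-5, -3, -5) ⇒ equivalent

yes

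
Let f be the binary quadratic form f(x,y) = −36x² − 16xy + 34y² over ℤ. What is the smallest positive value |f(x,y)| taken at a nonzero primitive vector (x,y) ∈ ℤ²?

descent: ρ → (34,16,-36)  [lands on river]
river: ρ → (-36,56,14)
river: ρ → (14,56,-36)
river: ρ → (-36,16,34)
river: ρ → (34,52,-18)
river: ρ → (-18,56,28)
river: ρ → (28,56,-18)
river: ρ → (-18,52,34)
closes: descent 1, river 8
min |a| on river = 14

14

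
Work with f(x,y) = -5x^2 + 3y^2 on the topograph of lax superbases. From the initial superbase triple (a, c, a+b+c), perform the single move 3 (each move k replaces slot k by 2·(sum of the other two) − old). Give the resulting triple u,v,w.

start (-5,3,-2) = (f(1,0),f(0,1),f(1,1))
replace slot 3: 2·((-5)+3) − (-2) = -2 → (-5,3,-2)

-5,3,-2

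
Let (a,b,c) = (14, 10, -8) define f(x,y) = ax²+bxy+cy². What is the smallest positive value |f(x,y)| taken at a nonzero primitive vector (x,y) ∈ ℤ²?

river: ρ → (-8,22,2)
river: ρ → (2,22,-8)
river: ρ → (-8,10,14)
river: ρ → (14,18,-4)
river: ρ → (-4,22,4)
river: ρ → (4,18,-14)
river: ρ → (-14,10,8)
river: ρ → (8,22,-2)
river: ρ → (-2,22,8)
river: ρ → (8,10,-14)
river: ρ → (-14,18,4)
river: ρ → (4,22,-4)
river: ρ → (-4,18,14)
river: ρ → (14,10,-8)
closes: descent 0, river 14
min |a| on river = 2

2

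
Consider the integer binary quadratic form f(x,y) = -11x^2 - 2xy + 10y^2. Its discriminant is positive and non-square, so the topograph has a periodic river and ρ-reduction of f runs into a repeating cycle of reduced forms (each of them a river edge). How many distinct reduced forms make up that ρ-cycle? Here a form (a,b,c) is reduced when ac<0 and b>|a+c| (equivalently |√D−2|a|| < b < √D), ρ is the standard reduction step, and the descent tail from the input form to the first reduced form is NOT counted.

D = 444, ⌊√D⌋ = 21
descent: ρ → (10,2,-11)  [lands on river]
river: ρ → (-11,20,1)
river: ρ → (1,20,-11)
river: ρ → (-11,2,10)
river: ρ → (10,18,-3)
river: ρ → (-3,18,10)
ρ-cycle length = 6 (tail of 1 descent step not counted)

6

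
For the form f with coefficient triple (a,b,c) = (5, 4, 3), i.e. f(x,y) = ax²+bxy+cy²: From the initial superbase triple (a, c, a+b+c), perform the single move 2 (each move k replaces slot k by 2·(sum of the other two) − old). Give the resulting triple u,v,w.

start (5,3,12) = (f(1,0),f(0,1),f(1,1))
replace slot 2: 2·(5+12) − 3 = 31 → (5,31,12)

5,31,12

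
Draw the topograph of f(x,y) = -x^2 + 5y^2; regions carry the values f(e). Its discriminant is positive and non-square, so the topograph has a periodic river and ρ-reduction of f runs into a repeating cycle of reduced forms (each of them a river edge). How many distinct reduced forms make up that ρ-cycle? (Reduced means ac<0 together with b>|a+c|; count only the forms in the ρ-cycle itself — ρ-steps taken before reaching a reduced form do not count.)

D = 20, ⌊√D⌋ = 4
descent: ρ → (5,0,-1)
descent: ρ → (-1,4,1)  [lands on river]
river: ρ → (1,4,-1)
ρ-cycle length = 2 (tail of 2 descent steps not counted)

2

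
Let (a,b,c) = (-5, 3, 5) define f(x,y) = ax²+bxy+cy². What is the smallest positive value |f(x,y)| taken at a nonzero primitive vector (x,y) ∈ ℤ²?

river: ρ → (5,7,-3)
river: ρ → (-3,5,7)
river: ρ → (7,9,-1)
river: ρ → (-1,9,7)
river: ρ → (7,5,-3)
river: ρ → (-3,7,5)
river: ρ → (5,3,-5)
river: ρ → (-5,7,3)
river: ρ → (3,5,-7)
river: ρ → (-7,9,1)
river: ρ → (1,9,-7)
river: ρ → (-7,5,3)
river: ρ → (3,7,-5)
river: ρ → (-5,3,5)
closes: descent 0, river 14
min |a| on river = 1

1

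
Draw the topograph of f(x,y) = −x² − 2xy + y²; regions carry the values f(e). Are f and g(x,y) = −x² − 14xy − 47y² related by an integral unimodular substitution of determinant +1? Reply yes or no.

D₁ = 8, D₂ = 8
river cycle of f (length 2): (1, 2, -1), (-1, 2, 1)
river cycle of g (length 2): (-1, 2, 1), (1, 2, -1)
cycles coincide ⇒ equivalent

yes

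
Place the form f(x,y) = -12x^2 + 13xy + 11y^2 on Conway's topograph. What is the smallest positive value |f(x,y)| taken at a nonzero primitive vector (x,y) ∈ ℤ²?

river: ρ → (11,9,-14)
river: ρ → (-14,19,6)
river: ρ → (6,17,-17)
river: ρ → (-17,17,6)
river: ρ → (6,19,-14)
river: ρ → (-14,9,11)
river: ρ → (11,13,-12)
river: ρ → (-12,11,12)
river: ρ → (12,13,-11)
river: ρ → (-11,9,14)
river: ρ → (14,19,-6)
river: ρ → (-6,17,17)
river: ρ → (17,17,-6)
river: ρ → (-6,19,14)
river: ρ → (14,9,-11)
river: ρ → (-11,13,12)
river: ρ → (12,11,-12)
river: ρ → (-12,13,11)
closes: descent 0, river 18
min |a| on river = 6

6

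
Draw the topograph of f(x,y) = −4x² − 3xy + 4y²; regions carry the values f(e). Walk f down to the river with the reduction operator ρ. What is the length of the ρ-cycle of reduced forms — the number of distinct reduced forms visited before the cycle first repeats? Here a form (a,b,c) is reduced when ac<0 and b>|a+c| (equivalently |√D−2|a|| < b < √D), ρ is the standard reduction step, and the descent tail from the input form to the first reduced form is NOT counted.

D = 73, ⌊√D⌋ = 8
descent: ρ → (4,3,-4)  [lands on river]
river: ρ → (-4,5,3)
river: ρ → (3,7,-2)
river: ρ → (-2,5,6)
river: ρ → (6,7,-1)
river: ρ → (-1,7,6)
river: ρ → (6,5,-2)
river: ρ → (-2,7,3)
river: ρ → (3,5,-4)
river: ρ → (-4,3,4)
river: ρ → (4,5,-3)
river: ρ → (-3,7,2)
river: ρ → (2,5,-6)
river: ρ → (-6,7,1)
river: ρ → (1,7,-6)
river: ρ → (-6,5,2)
river: ρ → (2,7,-3)
river: ρ → (-3,5,4)
ρ-cycle length = 18 (tail of 1 descent step not counted)

18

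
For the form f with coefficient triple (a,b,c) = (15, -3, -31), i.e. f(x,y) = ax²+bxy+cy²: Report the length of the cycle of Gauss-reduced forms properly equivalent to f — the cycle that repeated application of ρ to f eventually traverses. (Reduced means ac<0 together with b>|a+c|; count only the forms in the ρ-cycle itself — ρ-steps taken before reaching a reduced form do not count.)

D = 1869, ⌊√D⌋ = 43
descent: ρ → (-31,3,15)
descent: ρ → (15,27,-19)  [lands on river]
river: ρ → (-19,11,23)
river: ρ → (23,35,-7)
river: ρ → (-7,35,23)
river: ρ → (23,11,-19)
river: ρ → (-19,27,15)
river: ρ → (15,33,-13)
river: ρ → (-13,19,29)
river: ρ → (29,39,-3)
river: ρ → (-3,39,29)
river: ρ → (29,19,-13)
river: ρ → (-13,33,15)
ρ-cycle length = 12 (tail of 2 descent steps not counted)

12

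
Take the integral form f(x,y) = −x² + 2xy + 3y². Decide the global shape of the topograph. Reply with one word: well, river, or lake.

D = b²−4ac = 2² − 4·(-1)·3 = 16
D = 4² is a perfect square ⇒ form factors over ℤ ⇒ lakes

lake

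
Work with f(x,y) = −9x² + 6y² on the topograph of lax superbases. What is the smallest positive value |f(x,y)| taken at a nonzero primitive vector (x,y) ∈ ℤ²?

descent: ρ → (6,12,-3)  [lands on river]
river: ρ → (-3,12,6)
closes: descent 1, river 2
min |a| on river = 3

3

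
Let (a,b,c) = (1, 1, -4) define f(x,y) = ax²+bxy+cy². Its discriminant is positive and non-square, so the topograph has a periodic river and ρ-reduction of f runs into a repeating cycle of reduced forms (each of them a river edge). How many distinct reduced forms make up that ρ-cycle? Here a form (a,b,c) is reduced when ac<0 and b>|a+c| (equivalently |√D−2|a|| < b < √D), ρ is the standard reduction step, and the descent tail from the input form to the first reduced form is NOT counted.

D = 17, ⌊√D⌋ = 4
descent: ρ → (-4,-1,1)
descent: ρ → (1,3,-2)  [lands on river]
river: ρ → (-2,1,2)
river: ρ → (2,3,-1)
river: ρ → (-1,3,2)
river: ρ → (2,1,-2)
river: ρ → (-2,3,1)
ρ-cycle length = 6 (tail of 2 descent steps not counted)

6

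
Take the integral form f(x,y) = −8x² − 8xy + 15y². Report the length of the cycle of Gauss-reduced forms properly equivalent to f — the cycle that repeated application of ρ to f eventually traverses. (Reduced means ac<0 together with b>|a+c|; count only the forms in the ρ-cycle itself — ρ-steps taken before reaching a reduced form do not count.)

D = 544, ⌊√D⌋ = 23
descent: ρ → (15,8,-8)  [lands on river]
river: ρ → (-8,8,15)
river: ρ → (15,22,-1)
river: ρ → (-1,22,15)
ρ-cycle length = 4 (tail of 1 descent step not counted)

4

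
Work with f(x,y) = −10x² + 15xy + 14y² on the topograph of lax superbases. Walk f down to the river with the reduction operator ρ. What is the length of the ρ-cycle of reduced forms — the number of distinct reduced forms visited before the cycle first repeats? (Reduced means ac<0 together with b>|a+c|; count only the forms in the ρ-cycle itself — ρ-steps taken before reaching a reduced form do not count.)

D = 785, ⌊√D⌋ = 28
river: ρ → (14,13,-11)
river: ρ → (-11,9,16)
river: ρ → (16,23,-4)
river: ρ → (-4,25,10)
river: ρ → (10,15,-14)
river: ρ → (-14,13,11)
river: ρ → (11,9,-16)
river: ρ → (-16,23,4)
river: ρ → (4,25,-10)
river: ρ → (-10,15,14)
ρ-cycle length = 10 (tail of 0 descent steps not counted)

10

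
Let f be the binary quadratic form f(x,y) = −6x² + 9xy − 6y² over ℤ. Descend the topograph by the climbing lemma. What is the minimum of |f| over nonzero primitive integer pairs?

translate: b→3 (≡-9 mod 12), so (6,-9,6)→(6,3,3)
flip: (6,3,3)→(3,-3,6)
translate: b→3 (≡-3 mod 6), so (3,-3,6)→(3,3,6)
reduced (well bottom): (3,3,6) with a≤c, −a<b≤a
well minimum |f| = |-3| = 3 (negative-definite)

3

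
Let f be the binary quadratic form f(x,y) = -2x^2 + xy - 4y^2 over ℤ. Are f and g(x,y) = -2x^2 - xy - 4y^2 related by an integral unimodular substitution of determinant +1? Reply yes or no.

D₁ = -31, D₂ = -31
f is negative-definite; reduce −f:
−f: reduced (well bottom): (2,-1,4) with a≤c, −a<b≤a
flip sign back: reduced form of f is (-2,1,-4)
g is negative-definite; reduce −g:
−g: reduced (well bottom): (2,1,4) with a≤c, −a<b≤a
flip sign back: reduced form of g is (-2,-1,-4)
reduced forms (-2, 1, -4) vs (-2, -1, -4) ⇒ inequivalent

no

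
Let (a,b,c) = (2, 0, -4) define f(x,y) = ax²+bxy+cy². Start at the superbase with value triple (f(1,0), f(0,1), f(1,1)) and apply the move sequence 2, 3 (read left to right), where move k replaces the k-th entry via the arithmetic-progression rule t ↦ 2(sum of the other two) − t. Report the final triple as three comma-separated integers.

start (2,-4,-2) = (f(1,0),f(0,1),f(1,1))
replace slot 2: 2·(2+(-2)) − (-4) = 4 → (2,4,-2)
replace slot 3: 2·(2+4) − (-2) = 14 → (2,4,14)

2,4,14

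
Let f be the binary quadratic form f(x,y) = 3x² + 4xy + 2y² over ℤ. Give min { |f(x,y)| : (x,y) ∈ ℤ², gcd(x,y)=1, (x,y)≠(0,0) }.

translate: b→-2 (≡4 mod 6), so (3,4,2)→(3,-2,1)
flip: (3,-2,1)→(1,2,3)
translate: b→0 (≡2 mod 2), so (1,2,3)→(1,0,2)
reduced (well bottom): (1,0,2) with a≤c, −a<b≤a
well minimum = a = 1

1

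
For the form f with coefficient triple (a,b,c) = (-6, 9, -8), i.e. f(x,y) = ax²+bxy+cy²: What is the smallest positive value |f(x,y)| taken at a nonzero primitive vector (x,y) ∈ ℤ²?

translate: b→3 (≡-9 mod 12), so (6,-9,8)→(6,3,5)
flip: (6,3,5)→(5,-3,6)
reduced (well bottom): (5,-3,6) with a≤c, −a<b≤a
well minimum |f| = |-5| = 5 (negative-definite)

5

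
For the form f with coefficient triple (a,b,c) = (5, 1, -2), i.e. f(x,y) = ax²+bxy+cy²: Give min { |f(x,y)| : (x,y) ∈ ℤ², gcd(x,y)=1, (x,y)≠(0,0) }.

descent: ρ → (-2,3,4)  [lands on river]
river: ρ → (4,5,-1)
river: ρ → (-1,5,4)
river: ρ → (4,3,-2)
river: ρ → (-2,5,2)
river: ρ → (2,3,-4)
river: ρ → (-4,5,1)
river: ρ → (1,5,-4)
river: ρ → (-4,3,2)
river: ρ → (2,5,-2)
closes: descent 1, river 10
min |a| on river = 1

1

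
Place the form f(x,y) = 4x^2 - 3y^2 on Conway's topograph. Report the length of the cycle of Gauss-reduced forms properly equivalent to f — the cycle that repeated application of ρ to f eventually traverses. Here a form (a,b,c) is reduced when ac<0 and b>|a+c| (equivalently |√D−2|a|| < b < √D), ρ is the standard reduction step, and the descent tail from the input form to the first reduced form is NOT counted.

D = 48, ⌊√D⌋ = 6
descent: ρ → (-3,6,1)  [lands on river]
river: ρ → (1,6,-3)
ρ-cycle length = 2 (tail of 1 descent step not counted)

2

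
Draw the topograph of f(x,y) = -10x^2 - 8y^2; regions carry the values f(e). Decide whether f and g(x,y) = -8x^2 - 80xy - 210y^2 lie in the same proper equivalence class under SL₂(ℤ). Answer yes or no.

D₁ = -320, D₂ = -320
f is negative-definite; reduce −f:
−f: flip: (10,0,8)→(8,0,10)
−f: reduced (well bottom): (8,0,10) with a≤c, −a<b≤a
flip sign back: reduced form of f is (-8,0,-10)
g is negative-definite; reduce −g:
−g: translate: b→0 (≡80 mod 16), so (8,80,210)→(8,0,10)
−g: reduced (well bottom): (8,0,10) with a≤c, −a<b≤a
flip sign back: reduced form of g is (-8,0,-10)
reduced forms (-8, 0, -10) vs (-8, 0, -10) ⇒ equivalent

yes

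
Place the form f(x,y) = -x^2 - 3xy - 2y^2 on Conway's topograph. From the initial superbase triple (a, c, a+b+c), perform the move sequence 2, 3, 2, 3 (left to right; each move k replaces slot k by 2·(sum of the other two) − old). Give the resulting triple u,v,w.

start (-1,-2,-6) = (f(1,0),f(0,1),f(1,1))
replace slot 2: 2·((-1)+(-6)) − (-2) = -12 → (-1,-12,-6)
replace slot 3: 2·((-1)+(-12)) − (-6) = -20 → (-1,-12,-20)
replace slot 2: 2·((-1)+(-20)) − (-12) = -30 → (-1,-30,-20)
replace slot 3: 2·((-1)+(-30)) − (-20) = -42 → (-1,-30,-42)

-1,-30,-42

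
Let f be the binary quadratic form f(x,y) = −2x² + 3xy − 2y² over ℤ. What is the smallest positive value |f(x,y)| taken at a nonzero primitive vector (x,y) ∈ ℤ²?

translate: b→1 (≡-3 mod 4), so (2,-3,2)→(2,1,1)
flip: (2,1,1)→(1,-1,2)
translate: b→1 (≡-1 mod 2), so (1,-1,2)→(1,1,2)
reduced (well bottom): (1,1,2) with a≤c, −a<b≤a
well minimum |f| = |-1| = 1 (negative-definite)

1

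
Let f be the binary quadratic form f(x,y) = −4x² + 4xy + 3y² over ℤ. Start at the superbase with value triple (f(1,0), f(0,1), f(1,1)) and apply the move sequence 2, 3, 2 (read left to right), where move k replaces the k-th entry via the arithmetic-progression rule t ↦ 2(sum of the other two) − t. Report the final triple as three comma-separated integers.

start (-4,3,3) = (f(1,0),f(0,1),f(1,1))
replace slot 2: 2·((-4)+3) − 3 = -5 → (-4,-5,3)
replace slot 3: 2·((-4)+(-5)) − 3 = -21 → (-4,-5,-21)
replace slot 2: 2·((-4)+(-21)) − (-5) = -45 → (-4,-45,-21)

-4,-45,-21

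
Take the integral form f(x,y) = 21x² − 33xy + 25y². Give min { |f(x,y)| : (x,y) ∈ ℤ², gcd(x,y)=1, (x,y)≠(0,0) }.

translate: b→9 (≡-33 mod 42), so (21,-33,25)→(21,9,13)
flip: (21,9,13)→(13,-9,21)
reduced (well bottom): (13,-9,21) with a≤c, −a<b≤a
well minimum = a = 13

13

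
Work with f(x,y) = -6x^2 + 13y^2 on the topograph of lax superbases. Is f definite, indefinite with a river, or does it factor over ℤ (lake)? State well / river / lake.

D = b²−4ac = 0² − 4·(-6)·13 = 312
D > 0 non-square ⇒ indefinite ⇒ periodic river

river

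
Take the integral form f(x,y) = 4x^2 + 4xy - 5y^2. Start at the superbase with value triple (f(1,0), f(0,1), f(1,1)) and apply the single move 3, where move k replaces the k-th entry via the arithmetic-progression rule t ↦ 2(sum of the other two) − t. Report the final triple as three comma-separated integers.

start (4,-5,3) = (f(1,0),f(0,1),f(1,1))
replace slot 3: 2·(4+(-5)) − 3 = -5 → (4,-5,-5)

4,-5,-5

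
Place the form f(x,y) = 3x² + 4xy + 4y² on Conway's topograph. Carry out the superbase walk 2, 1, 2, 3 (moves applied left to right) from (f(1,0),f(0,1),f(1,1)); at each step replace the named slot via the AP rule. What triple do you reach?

start (3,4,11) = (f(1,0),f(0,1),f(1,1))
replace slot 2: 2·(3+11) − 4 = 24 → (3,24,11)
replace slot 1: 2·(24+11) − 3 = 67 → (67,24,11)
replace slot 2: 2·(67+11) − 24 = 132 → (67,132,11)
replace slot 3: 2·(67+132) − 11 = 387 → (67,132,387)

67,132,387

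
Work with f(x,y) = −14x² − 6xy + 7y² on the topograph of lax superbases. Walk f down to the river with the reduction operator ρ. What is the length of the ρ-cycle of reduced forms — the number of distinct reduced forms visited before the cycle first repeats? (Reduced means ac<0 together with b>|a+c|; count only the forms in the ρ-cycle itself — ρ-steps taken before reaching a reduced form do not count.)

D = 428, ⌊√D⌋ = 20
descent: ρ → (7,20,-1)  [lands on river]
river: ρ → (-1,20,7)
river: ρ → (7,8,-13)
river: ρ → (-13,18,2)
river: ρ → (2,18,-13)
river: ρ → (-13,8,7)
ρ-cycle length = 6 (tail of 1 descent step not counted)

6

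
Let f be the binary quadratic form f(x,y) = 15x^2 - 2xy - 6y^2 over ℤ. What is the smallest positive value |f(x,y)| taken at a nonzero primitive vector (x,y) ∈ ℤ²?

descent: ρ → (-6,14,7)  [lands on river]
river: ρ → (7,14,-6)
river: ρ → (-6,10,11)
river: ρ → (11,12,-5)
river: ρ → (-5,18,2)
river: ρ → (2,18,-5)
river: ρ → (-5,12,11)
river: ρ → (11,10,-6)
closes: descent 1, river 8
min |a| on river = 2

2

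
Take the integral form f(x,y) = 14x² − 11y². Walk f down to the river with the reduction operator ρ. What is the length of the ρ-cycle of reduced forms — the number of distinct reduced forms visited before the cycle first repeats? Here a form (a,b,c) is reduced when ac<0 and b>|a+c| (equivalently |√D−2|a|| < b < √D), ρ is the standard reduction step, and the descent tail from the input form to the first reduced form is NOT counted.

D = 616, ⌊√D⌋ = 24
descent: ρ → (-11,22,3)  [lands on river]
river: ρ → (3,20,-18)
river: ρ → (-18,16,5)
river: ρ → (5,24,-2)
river: ρ → (-2,24,5)
river: ρ → (5,16,-18)
river: ρ → (-18,20,3)
river: ρ → (3,22,-11)
ρ-cycle length = 8 (tail of 1 descent step not counted)

8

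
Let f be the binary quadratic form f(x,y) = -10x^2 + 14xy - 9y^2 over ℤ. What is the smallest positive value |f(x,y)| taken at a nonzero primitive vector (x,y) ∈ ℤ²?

translate: b→6 (≡-14 mod 20), so (10,-14,9)→(10,6,5)
flip: (10,6,5)→(5,-6,10)
translate: b→4 (≡-6 mod 10), so (5,-6,10)→(5,4,9)
reduced (well bottom): (5,4,9) with a≤c, −a<b≤a
well minimum |f| = |-5| = 5 (negative-definite)

5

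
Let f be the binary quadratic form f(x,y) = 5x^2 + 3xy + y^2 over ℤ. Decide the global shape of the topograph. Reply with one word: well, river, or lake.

D = b²−4ac = 3² − 4·5·1 = -11
D < 0 ⇒ definite ⇒ every region one sign ⇒ single well

well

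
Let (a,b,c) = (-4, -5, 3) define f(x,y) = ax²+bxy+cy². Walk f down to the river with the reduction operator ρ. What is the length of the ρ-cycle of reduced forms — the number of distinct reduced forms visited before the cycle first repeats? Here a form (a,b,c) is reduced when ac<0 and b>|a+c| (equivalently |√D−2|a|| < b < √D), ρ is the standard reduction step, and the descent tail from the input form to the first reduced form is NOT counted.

D = 73, ⌊√D⌋ = 8
descent: ρ → (3,5,-4)  [lands on river]
river: ρ → (-4,3,4)
river: ρ → (4,5,-3)
river: ρ → (-3,7,2)
river: ρ → (2,5,-6)
river: ρ → (-6,7,1)
river: ρ → (1,7,-6)
river: ρ → (-6,5,2)
river: ρ → (2,7,-3)
river: ρ → (-3,5,4)
river: ρ → (4,3,-4)
river: ρ → (-4,5,3)
river: ρ → (3,7,-2)
river: ρ → (-2,5,6)
river: ρ → (6,7,-1)
river: ρ → (-1,7,6)
river: ρ → (6,5,-2)
river: ρ → (-2,7,3)
ρ-cycle length = 18 (tail of 1 descent step not counted)

18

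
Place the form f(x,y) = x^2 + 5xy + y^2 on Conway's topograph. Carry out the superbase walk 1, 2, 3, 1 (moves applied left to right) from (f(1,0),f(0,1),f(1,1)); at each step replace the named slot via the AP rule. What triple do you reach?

start (1,1,7) = (f(1,0),f(0,1),f(1,1))
replace slot 1: 2·(1+7) − 1 = 15 → (15,1,7)
replace slot 2: 2·(15+7) − 1 = 43 → (15,43,7)
replace slot 3: 2·(15+43) − 7 = 109 → (15,43,109)
replace slot 1: 2·(43+109) − 15 = 289 → (289,43,109)

289,43,109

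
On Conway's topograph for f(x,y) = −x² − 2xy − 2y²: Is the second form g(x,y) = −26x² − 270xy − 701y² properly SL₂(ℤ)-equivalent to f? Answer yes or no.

D₁ = -4, D₂ = -4
f is negative-definite; reduce −f:
−f: translate: b→0 (≡2 mod 2), so (1,2,2)→(1,0,1)
−f: reduced (well bottom): (1,0,1) with a≤c, −a<b≤a
flip sign back: reduced form of f is (-1,0,-1)
g is negative-definite; reduce −g:
−g: translate: b→10 (≡270 mod 52), so (26,270,701)→(26,10,1)
−g: flip: (26,10,1)→(1,-10,26)
−g: translate: b→0 (≡-10 mod 2), so (1,-10,26)→(1,0,1)
−g: reduced (well bottom): (1,0,1) with a≤c, −a<b≤a
flip sign back: reduced form of g is (-1,0,-1)
reduced forms (-1, 0, -1) vs (-1, 0, -1) ⇒ equivalent

yes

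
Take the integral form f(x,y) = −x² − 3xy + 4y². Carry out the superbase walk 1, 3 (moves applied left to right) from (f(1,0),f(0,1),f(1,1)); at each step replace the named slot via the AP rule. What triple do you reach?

start (-1,4,0) = (f(1,0),f(0,1),f(1,1))
replace slot 1: 2·(4+0) − (-1) = 9 → (9,4,0)
replace slot 3: 2·(9+4) − 0 = 26 → (9,4,26)

9,4,26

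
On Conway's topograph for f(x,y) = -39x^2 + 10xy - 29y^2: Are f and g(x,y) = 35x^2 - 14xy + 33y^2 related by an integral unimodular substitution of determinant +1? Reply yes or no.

D₁ = -4424, D₂ = -4424
f is negative-definite; reduce −f:
−f: flip: (39,-10,29)→(29,10,39)
−f: reduced (well bottom): (29,10,39) with a≤c, −a<b≤a
flip sign back: reduced form of f is (-29,-10,-39)
g: flip: (35,-14,33)→(33,14,35)
g: reduced (well bottom): (33,14,35) with a≤c, −a<b≤a
reduced forms (-29, -10, -39) vs (33, 14, 35) ⇒ inequivalent

no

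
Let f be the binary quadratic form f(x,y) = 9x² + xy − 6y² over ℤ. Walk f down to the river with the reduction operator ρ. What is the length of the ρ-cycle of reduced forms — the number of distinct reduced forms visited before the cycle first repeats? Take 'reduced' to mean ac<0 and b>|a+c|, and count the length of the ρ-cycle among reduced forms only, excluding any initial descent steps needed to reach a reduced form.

D = 217, ⌊√D⌋ = 14
descent: ρ → (-6,11,4)  [lands on river]
river: ρ → (4,13,-3)
river: ρ → (-3,11,8)
river: ρ → (8,5,-6)
river: ρ → (-6,7,7)
river: ρ → (7,7,-6)
river: ρ → (-6,5,8)
river: ρ → (8,11,-3)
river: ρ → (-3,13,4)
river: ρ → (4,11,-6)
river: ρ → (-6,13,2)
river: ρ → (2,11,-12)
river: ρ → (-12,13,1)
river: ρ → (1,13,-12)
river: ρ → (-12,11,2)
river: ρ → (2,13,-6)
ρ-cycle length = 16 (tail of 1 descent step not counted)

16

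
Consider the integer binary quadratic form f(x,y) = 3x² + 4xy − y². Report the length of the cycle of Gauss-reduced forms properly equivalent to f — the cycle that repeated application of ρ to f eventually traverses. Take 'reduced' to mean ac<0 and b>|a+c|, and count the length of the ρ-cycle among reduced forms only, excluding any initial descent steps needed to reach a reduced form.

D = 28, ⌊√D⌋ = 5
river: ρ → (-1,4,3)
river: ρ → (3,2,-2)
river: ρ → (-2,2,3)
river: ρ → (3,4,-1)
ρ-cycle length = 4 (tail of 0 descent steps not counted)

4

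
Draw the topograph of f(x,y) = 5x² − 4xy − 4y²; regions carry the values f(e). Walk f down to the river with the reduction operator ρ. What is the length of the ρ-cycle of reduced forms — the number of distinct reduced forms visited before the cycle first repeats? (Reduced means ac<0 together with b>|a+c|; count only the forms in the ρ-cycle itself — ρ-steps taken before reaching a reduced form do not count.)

D = 96, ⌊√D⌋ = 9
descent: ρ → (-4,4,5)  [lands on river]
river: ρ → (5,6,-3)
river: ρ → (-3,6,5)
river: ρ → (5,4,-4)
ρ-cycle length = 4 (tail of 1 descent step not counted)

4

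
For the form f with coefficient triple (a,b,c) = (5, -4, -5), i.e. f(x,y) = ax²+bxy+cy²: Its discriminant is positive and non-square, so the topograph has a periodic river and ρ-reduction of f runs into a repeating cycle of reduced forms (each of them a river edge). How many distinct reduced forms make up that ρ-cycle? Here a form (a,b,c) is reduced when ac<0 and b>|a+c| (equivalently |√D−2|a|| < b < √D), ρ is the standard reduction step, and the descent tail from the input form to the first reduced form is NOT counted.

D = 116, ⌊√D⌋ = 10
descent: ρ → (-5,4,5)  [lands on river]
river: ρ → (5,6,-4)
river: ρ → (-4,10,1)
river: ρ → (1,10,-4)
river: ρ → (-4,6,5)
river: ρ → (5,4,-5)
river: ρ → (-5,6,4)
river: ρ → (4,10,-1)
river: ρ → (-1,10,4)
river: ρ → (4,6,-5)
ρ-cycle length = 10 (tail of 1 descent step not counted)

10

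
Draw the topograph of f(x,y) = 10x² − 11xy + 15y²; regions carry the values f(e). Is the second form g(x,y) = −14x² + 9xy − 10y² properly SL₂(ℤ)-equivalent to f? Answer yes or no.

D₁ = -479, D₂ = -479
f: translate: b→9 (≡-11 mod 20), so (10,-11,15)→(10,9,14)
f: reduced (well bottom): (10,9,14) with a≤c, −a<b≤a
g is negative-definite; reduce −g:
−g: flip: (14,-9,10)→(10,9,14)
−g: reduced (well bottom): (10,9,14) with a≤c, −a<b≤a
flip sign back: reduced form of g is (-10,-9,-14)
reduced forms (10, 9, 14) vs (-10, -9, -14) ⇒ inequivalent

no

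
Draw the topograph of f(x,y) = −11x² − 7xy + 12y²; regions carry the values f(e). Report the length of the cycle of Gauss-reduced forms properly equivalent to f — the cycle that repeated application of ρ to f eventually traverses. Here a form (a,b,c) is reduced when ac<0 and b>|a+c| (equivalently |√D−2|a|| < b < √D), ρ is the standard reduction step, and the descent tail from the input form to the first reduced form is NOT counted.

D = 577, ⌊√D⌋ = 24
descent: ρ → (12,7,-11)  [lands on river]
river: ρ → (-11,15,8)
river: ρ → (8,17,-9)
river: ρ → (-9,19,6)
river: ρ → (6,17,-12)
river: ρ → (-12,7,11)
river: ρ → (11,15,-8)
river: ρ → (-8,17,9)
river: ρ → (9,19,-6)
river: ρ → (-6,17,12)
ρ-cycle length = 10 (tail of 1 descent step not counted)

10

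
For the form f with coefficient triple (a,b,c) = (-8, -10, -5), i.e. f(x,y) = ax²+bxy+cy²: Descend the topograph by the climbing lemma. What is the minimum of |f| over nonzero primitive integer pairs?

translate: b→-6 (≡10 mod 16), so (8,10,5)→(8,-6,3)
flip: (8,-6,3)→(3,6,8)
translate: b→0 (≡6 mod 6), so (3,6,8)→(3,0,5)
reduced (well bottom): (3,0,5) with a≤c, −a<b≤a
well minimum |f| = |-3| = 3 (negative-definite)

3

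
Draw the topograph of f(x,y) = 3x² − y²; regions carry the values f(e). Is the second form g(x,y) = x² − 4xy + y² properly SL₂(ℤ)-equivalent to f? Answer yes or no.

D₁ = 12, D₂ = 12
river cycle of f (length 2): (-1, 2, 2), (2, 2, -1)
river cycle of g (length 2): (1, 2, -2), (-2, 2, 1)
cycles differ ⇒ inequivalent

no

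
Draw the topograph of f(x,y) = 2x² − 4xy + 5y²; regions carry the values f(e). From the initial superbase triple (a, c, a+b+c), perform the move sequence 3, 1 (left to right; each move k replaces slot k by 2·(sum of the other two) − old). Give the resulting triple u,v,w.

start (2,5,3) = (f(1,0),f(0,1),f(1,1))
replace slot 3: 2·(2+5) − 3 = 11 → (2,5,11)
replace slot 1: 2·(5+11) − 2 = 30 → (30,5,11)

30,5,11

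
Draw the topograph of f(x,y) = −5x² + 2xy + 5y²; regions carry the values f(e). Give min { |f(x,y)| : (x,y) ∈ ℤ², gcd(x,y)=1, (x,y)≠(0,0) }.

river: ρ → (5,8,-2)
river: ρ → (-2,8,5)
river: ρ → (5,2,-5)
river: ρ → (-5,8,2)
river: ρ → (2,8,-5)
river: ρ → (-5,2,5)
closes: descent 0, river 6
min |a| on river = 2

2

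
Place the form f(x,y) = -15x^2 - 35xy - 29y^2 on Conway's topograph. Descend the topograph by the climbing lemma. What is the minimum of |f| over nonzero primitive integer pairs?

translate: b→5 (≡35 mod 30), so (15,35,29)→(15,5,9)
flip: (15,5,9)→(9,-5,15)
reduced (well bottom): (9,-5,15) with a≤c, −a<b≤a
well minimum |f| = |-9| = 9 (negative-definite)

9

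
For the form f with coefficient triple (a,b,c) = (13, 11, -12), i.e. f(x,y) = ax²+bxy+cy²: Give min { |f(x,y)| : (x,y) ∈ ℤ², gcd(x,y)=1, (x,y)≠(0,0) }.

river: ρ → (-12,13,12)
river: ρ → (12,11,-13)
river: ρ → (-13,15,10)
river: ρ → (10,25,-3)
river: ρ → (-3,23,18)
river: ρ → (18,13,-8)
river: ρ → (-8,19,12)
river: ρ → (12,5,-15)
river: ρ → (-15,25,2)
river: ρ → (2,27,-2)
river: ρ → (-2,25,15)
river: ρ → (15,5,-12)
river: ρ → (-12,19,8)
river: ρ → (8,13,-18)
river: ρ → (-18,23,3)
river: ρ → (3,25,-10)
river: ρ → (-10,15,13)
river: ρ → (13,11,-12)
closes: descent 0, river 18
min |a| on river = 2

2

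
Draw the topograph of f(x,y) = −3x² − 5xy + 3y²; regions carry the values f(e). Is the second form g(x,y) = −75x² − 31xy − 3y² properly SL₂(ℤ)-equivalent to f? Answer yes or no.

D₁ = 61, D₂ = 61
river cycle of f (length 6): (3, 5, -3), (-3, 7, 1), (1, 7, -3), (-3, 5, 3), (3, 7, -1), (-1, 7, 3)
river cycle of g (length 6): (-3, 7, 1), (1, 7, -3), (-3, 5, 3), (3, 7, -1), (-1, 7, 3), (3, 5, -3)
cycles coincide ⇒ equivalent

yes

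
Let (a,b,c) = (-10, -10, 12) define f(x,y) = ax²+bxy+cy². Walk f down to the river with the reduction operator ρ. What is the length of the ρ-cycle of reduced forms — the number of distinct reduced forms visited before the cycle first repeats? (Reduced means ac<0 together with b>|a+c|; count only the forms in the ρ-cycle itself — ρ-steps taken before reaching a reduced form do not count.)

D = 580, ⌊√D⌋ = 24
descent: ρ → (12,10,-10)  [lands on river]
river: ρ → (-10,10,12)
river: ρ → (12,14,-8)
river: ρ → (-8,18,8)
river: ρ → (8,14,-12)
river: ρ → (-12,10,10)
river: ρ → (10,10,-12)
river: ρ → (-12,14,8)
river: ρ → (8,18,-8)
river: ρ → (-8,14,12)
ρ-cycle length = 10 (tail of 1 descent step not counted)

10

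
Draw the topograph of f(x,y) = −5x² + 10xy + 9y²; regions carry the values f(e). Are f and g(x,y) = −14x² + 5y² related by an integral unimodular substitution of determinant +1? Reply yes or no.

D₁ = 280, D₂ = 280
river cycle of f (length 6): (9, 8, -6), (-6, 16, 1), (1, 16, -6), (-6, 8, 9), (9, 10, -5), (-5, 10, 9)
river cycle of g (length 6): (5, 10, -9), (-9, 8, 6), (6, 16, -1), (-1, 16, 6), (6, 8, -9), (-9, 10, 5)
cycles differ ⇒ inequivalent

no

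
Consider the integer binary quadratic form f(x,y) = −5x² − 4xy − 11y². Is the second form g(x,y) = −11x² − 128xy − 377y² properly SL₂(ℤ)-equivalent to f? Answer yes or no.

D₁ = -204, D₂ = -204
f is negative-definite; reduce −f:
−f: reduced (well bottom): (5,4,11) with a≤c, −a<b≤a
flip sign back: reduced form of f is (-5,-4,-11)
g is negative-definite; reduce −g:
−g: translate: b→-4 (≡128 mod 22), so (11,128,377)→(11,-4,5)
−g: flip: (11,-4,5)→(5,4,11)
−g: reduced (well bottom): (5,4,11) with a≤c, −a<b≤a
flip sign back: reduced form of g is (-5,-4,-11)
reduced forms (-5, -4, -11) vs (-5, -4, -11) ⇒ equivalent

yes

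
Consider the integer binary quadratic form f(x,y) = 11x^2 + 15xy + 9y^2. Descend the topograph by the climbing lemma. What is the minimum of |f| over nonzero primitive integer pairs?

translate: b→-7 (≡15 mod 22), so (11,15,9)→(11,-7,5)
flip: (11,-7,5)→(5,7,11)
translate: b→-3 (≡7 mod 10), so (5,7,11)→(5,-3,9)
reduced (well bottom): (5,-3,9) with a≤c, −a<b≤a
well minimum = a = 5

5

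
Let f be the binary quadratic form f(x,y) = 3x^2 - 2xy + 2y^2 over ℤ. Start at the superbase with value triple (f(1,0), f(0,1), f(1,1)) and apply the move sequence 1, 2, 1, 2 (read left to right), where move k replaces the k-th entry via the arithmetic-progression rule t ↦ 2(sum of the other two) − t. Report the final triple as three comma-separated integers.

start (3,2,3) = (f(1,0),f(0,1),f(1,1))
replace slot 1: 2·(2+3) − 3 = 7 → (7,2,3)
replace slot 2: 2·(7+3) − 2 = 18 → (7,18,3)
replace slot 1: 2·(18+3) − 7 = 35 → (35,18,3)
replace slot 2: 2·(35+3) − 18 = 58 → (35,58,3)

35,58,3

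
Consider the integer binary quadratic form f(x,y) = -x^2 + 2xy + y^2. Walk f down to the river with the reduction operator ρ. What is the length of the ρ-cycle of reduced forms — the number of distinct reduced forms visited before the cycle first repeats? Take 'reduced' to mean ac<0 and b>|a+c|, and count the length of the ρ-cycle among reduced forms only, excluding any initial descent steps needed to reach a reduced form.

D = 8, ⌊√D⌋ = 2
river: ρ → (1,2,-1)
river: ρ → (-1,2,1)
ρ-cycle length = 2 (tail of 0 descent steps not counted)

2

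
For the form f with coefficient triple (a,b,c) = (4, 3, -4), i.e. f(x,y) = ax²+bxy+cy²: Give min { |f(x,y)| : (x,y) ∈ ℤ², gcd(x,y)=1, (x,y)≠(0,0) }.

river: ρ → (-4,5,3)
river: ρ → (3,7,-2)
river: ρ → (-2,5,6)
river: ρ → (6,7,-1)
river: ρ → (-1,7,6)
river: ρ → (6,5,-2)
river: ρ → (-2,7,3)
river: ρ → (3,5,-4)
river: ρ → (-4,3,4)
river: ρ → (4,5,-3)
river: ρ → (-3,7,2)
river: ρ → (2,5,-6)
river: ρ → (-6,7,1)
river: ρ → (1,7,-6)
river: ρ → (-6,5,2)
river: ρ → (2,7,-3)
river: ρ → (-3,5,4)
river: ρ → (4,3,-4)
closes: descent 0, river 18
min |a| on river = 1

1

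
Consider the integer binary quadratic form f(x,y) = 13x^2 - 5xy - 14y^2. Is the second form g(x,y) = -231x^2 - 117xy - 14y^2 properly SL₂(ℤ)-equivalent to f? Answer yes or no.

D₁ = 753, D₂ = 753
river cycle of f (length 24): (-14, 5, 13), (13, 21, -6), (-6, 27, 1), (1, 27, -6), (-6, 21, 13), (13, 5, -14), (-14, 23, 4), (4, 25, -8), (-8, 23, 7), (7, 19, -14), … (14 more)
river cycle of g (length 24): (-14, 5, 13), (13, 21, -6), (-6, 27, 1), (1, 27, -6), (-6, 21, 13), (13, 5, -14), (-14, 23, 4), (4, 25, -8), (-8, 23, 7), (7, 19, -14), … (14 more)
cycles coincide ⇒ equivalent

yes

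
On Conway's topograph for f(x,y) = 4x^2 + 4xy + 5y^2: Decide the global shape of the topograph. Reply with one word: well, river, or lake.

D = b²−4ac = 4² − 4·4·5 = -64
D < 0 ⇒ definite ⇒ every region one sign ⇒ single well

well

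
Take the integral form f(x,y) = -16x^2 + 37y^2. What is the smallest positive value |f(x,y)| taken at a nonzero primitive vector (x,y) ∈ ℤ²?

descent: ρ → (37,0,-16)
descent: ρ → (-16,32,21)  [lands on river]
river: ρ → (21,10,-27)
river: ρ → (-27,44,4)
river: ρ → (4,44,-27)
river: ρ → (-27,10,21)
river: ρ → (21,32,-16)
closes: descent 2, river 6
min |a| on river = 4

4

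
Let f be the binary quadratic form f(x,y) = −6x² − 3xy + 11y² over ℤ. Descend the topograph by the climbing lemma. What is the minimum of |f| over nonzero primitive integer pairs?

descent: ρ → (11,3,-6)
descent: ρ → (-6,9,8)  [lands on river]
river: ρ → (8,7,-7)
river: ρ → (-7,7,8)
river: ρ → (8,9,-6)
river: ρ → (-6,15,2)
river: ρ → (2,13,-13)
river: ρ → (-13,13,2)
river: ρ → (2,15,-6)
closes: descent 2, river 8
min |a| on river = 2

2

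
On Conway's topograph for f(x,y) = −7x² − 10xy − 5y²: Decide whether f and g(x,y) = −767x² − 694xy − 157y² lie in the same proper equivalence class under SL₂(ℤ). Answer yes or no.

D₁ = -40, D₂ = -40
f is negative-definite; reduce −f:
−f: translate: b→-4 (≡10 mod 14), so (7,10,5)→(7,-4,2)
−f: flip: (7,-4,2)→(2,4,7)
−f: translate: b→0 (≡4 mod 4), so (2,4,7)→(2,0,5)
−f: reduced (well bottom): (2,0,5) with a≤c, −a<b≤a
flip sign back: reduced form of f is (-2,0,-5)
g is negative-definite; reduce −g:
−g: flip: (767,694,157)→(157,-694,767)
−g: translate: b→-66 (≡-694 mod 314), so (157,-694,767)→(157,-66,7)
−g: flip: (157,-66,7)→(7,66,157)
−g: translate: b→-4 (≡66 mod 14), so (7,66,157)→(7,-4,2)
−g: flip: (7,-4,2)→(2,4,7)
−g: translate: b→0 (≡4 mod 4), so (2,4,7)→(2,0,5)
−g: reduced (well bottom): (2,0,5) with a≤c, −a<b≤a
flip sign back: reduced form of g is (-2,0,-5)
reduced forms (-2, 0, -5) vs (-2, 0, -5) ⇒ equivalent

yes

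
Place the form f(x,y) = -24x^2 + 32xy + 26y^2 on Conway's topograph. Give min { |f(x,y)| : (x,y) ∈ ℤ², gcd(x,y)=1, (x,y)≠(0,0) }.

river: ρ → (26,20,-30)
river: ρ → (-30,40,16)
river: ρ → (16,56,-6)
river: ρ → (-6,52,34)
river: ρ → (34,16,-24)
river: ρ → (-24,32,26)
closes: descent 0, river 6
min |a| on river = 6

6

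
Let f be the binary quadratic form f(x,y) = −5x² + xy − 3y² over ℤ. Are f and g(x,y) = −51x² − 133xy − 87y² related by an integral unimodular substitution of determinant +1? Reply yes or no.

D₁ = -59, D₂ = -59
f is negative-definite; reduce −f:
−f: flip: (5,-1,3)→(3,1,5)
−f: reduced (well bottom): (3,1,5) with a≤c, −a<b≤a
flip sign back: reduced form of f is (-3,-1,-5)
g is negative-definite; reduce −g:
−g: translate: b→31 (≡133 mod 102), so (51,133,87)→(51,31,5)
−g: flip: (51,31,5)→(5,-31,51)
−g: translate: b→-1 (≡-31 mod 10), so (5,-31,51)→(5,-1,3)
−g: flip: (5,-1,3)→(3,1,5)
−g: reduced (well bottom): (3,1,5) with a≤c, −a<b≤a
flip sign back: reduced form of g is (-3,-1,-5)
reduced forms (-3, -1, -5) vs (-3, -1, -5) ⇒ equivalent

yes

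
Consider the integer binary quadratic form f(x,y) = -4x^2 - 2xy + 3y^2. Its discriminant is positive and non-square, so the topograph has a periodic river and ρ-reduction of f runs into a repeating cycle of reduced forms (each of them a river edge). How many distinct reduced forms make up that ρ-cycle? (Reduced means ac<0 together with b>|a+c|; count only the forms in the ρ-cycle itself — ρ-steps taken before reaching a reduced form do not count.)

D = 52, ⌊√D⌋ = 7
descent: ρ → (3,2,-4)  [lands on river]
river: ρ → (-4,6,1)
river: ρ → (1,6,-4)
river: ρ → (-4,2,3)
river: ρ → (3,4,-3)
river: ρ → (-3,2,4)
river: ρ → (4,6,-1)
river: ρ → (-1,6,4)
river: ρ → (4,2,-3)
river: ρ → (-3,4,3)
ρ-cycle length = 10 (tail of 1 descent step not counted)

10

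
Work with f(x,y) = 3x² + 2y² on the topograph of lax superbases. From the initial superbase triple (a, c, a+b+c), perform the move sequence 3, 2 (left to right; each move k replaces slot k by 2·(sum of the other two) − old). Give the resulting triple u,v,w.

start (3,2,5) = (f(1,0),f(0,1),f(1,1))
replace slot 3: 2·(3+2) − 5 = 5 → (3,2,5)
replace slot 2: 2·(3+5) − 2 = 14 → (3,14,5)

3,14,5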